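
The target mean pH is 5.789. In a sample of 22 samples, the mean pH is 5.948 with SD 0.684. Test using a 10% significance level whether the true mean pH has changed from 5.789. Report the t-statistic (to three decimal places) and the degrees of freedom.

H0: μ = 5.789; H1: μ ≠ 5.789 (one-sample t-test, two-sided).
t = (x̄ − μ₀)/(s/√n) = (5.948 − 5.789)/(0.684/√22) = 1.090
df = n − 1 = 21
Two-sided p-value ≈ 0.2879
Since p ≈ 0.2879 > α = 0.1, fail to reject H0; the evidence is not statistically significant.

t = 1.090, df = 21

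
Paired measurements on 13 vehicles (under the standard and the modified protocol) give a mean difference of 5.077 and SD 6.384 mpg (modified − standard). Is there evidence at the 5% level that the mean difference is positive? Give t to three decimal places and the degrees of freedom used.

t = 2.867, df = 12

H0: μ_d = 0; H1: μ_d > 0 (paired t-test on the differences, right-tailed).
t = d̄/(s_d/√n) = 5.077/(6.384/√13) = 2.867
df = n − 1 = 12
p-value = P(T ≥ 2.867) ≈ 0.0071
Since p ≈ 0.0071 < α = 0.05, reject H0; the evidence is statistically significant.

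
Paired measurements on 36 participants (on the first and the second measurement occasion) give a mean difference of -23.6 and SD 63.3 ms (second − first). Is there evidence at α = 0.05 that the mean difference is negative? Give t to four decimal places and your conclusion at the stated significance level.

t = -2.2370; reject H0

H0: μ_d = 0; H1: μ_d < 0 (paired t-test on the differences, left-tailed).
t = d̄/(s_d/√n) = -23.6/(63.3/√36) = -2.2370
df = n − 1 = 35
p-value = P(T ≤ -2.2370) ≈ 0.0159
Since p ≈ 0.0159 < α = 0.05, reject H0; the data support H1.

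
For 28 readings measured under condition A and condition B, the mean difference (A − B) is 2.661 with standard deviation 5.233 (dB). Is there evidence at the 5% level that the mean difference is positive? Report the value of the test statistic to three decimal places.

2.691

H0: μ_d = 0; H1: μ_d > 0 (paired t-test on the differences, right-tailed).
t = d̄/(s_d/√n) = 2.661/(5.233/√28) = 2.691
df = n − 1 = 27
p-value = P(T ≥ 2.691) ≈ 0.006
Since p ≈ 0.006 < α = 0.05, reject H0; the evidence is statistically significant.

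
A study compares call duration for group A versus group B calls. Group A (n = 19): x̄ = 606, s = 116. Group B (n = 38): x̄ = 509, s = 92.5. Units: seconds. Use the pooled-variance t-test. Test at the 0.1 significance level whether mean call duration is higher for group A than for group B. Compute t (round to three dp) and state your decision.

Let group 1 = group A, group 2 = group B. H0: μ_1 = μ_2; H1: μ_1 > μ_2 (two-sample pooled-variance t-test, right-tailed).
s_p² = [(19−1)·116² + (38−1)·92.5²]/(19+38−2) = 10159.8
t = (606 − 509)/√[10159.8·(1/19 + 1/38)] = 3.425
df = n₁ + n₂ − 2 = 55
p-value = P(T ≥ 3.425) ≈ 0.001
Since p ≈ 0.001 < α = 0.1, reject H0; the data support H1.

t = 3.425; reject H0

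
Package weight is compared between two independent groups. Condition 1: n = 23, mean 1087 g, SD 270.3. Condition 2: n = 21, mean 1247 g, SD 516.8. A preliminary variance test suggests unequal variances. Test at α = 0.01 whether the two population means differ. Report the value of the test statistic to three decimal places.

-1.269

Let group 1 = condition 1, group 2 = condition 2. H0: μ_1 = μ_2; H1: μ_1 ≠ μ_2 (Welch's two-sample t-test, two-sided).
t = (x̄_1 − x̄_2)/√(s_1²/n_1 + s_2²/n_2) = (1087 − 1247)/√(270.3²/23 + 516.8²/21) = -1.269
Welch–Satterthwaite df ≈ 29.56
Two-sided p-value ≈ 0.214
Since p ≈ 0.214 > α = 0.01, fail to reject H0; the evidence is not statistically significant.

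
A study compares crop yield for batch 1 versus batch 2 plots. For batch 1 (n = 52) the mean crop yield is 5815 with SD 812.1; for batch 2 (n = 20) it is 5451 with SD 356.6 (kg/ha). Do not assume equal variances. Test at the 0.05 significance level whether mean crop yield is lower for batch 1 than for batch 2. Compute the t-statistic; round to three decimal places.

Let group 1 = batch 1, group 2 = batch 2. H0: μ_1 = μ_2; H1: μ_1 < μ_2 (Welch's two-sample t-test, left-tailed).
t = (x̄_1 − x̄_2)/√(s_1²/n_1 + s_2²/n_2) = (5815 − 5451)/√(812.1²/52 + 356.6²/20) = 2.638
Welch–Satterthwaite df ≈ 68.64
p-value = P(T ≤ 2.638) ≈ 0.995
Since p ≈ 0.995 > α = 0.05, fail to reject H0; the evidence is not statistically significant.

2.638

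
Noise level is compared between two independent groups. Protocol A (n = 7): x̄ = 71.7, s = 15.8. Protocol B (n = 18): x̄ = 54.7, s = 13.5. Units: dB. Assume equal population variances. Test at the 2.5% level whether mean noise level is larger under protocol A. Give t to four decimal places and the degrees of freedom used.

t = 2.6998, df = 23

Let group 1 = protocol A, group 2 = protocol B. H0: μ_1 = μ_2; H1: μ_1 > μ_2 (two-sample pooled-variance t-test, right-tailed).
s_p² = [(7−1)·15.8² + (18−1)·13.5²]/(7+18−2) = 199.83
t = (71.7 − 54.7)/√[199.83·(1/7 + 1/18)] = 2.6998
df = n₁ + n₂ − 2 = 23
p-value = P(T ≥ 2.6998) ≈ 0.006
Since p ≈ 0.006 < α = 0.025, reject H0; the data support H1.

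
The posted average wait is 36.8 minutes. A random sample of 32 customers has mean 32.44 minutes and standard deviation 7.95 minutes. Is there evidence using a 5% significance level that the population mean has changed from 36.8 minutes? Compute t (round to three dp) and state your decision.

H0: μ = 36.8; H1: μ ≠ 36.8 (one-sample t-test, two-sided).
t = (x̄ − μ₀)/(s/√n) = (32.44 − 36.8)/(7.95/√32) = -3.102
df = n − 1 = 31
Two-sided p-value ≈ 0.004
Since p ≈ 0.004 < α = 0.05, reject H0; the data support H1.

t = -3.102; reject H0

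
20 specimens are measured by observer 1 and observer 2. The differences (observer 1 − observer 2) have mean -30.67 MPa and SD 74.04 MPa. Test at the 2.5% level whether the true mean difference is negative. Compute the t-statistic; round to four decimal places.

-1.8525

H0: μ_d = 0; H1: μ_d < 0 (paired t-test on the differences, left-tailed).
t = d̄/(s_d/√n) = -30.67/(74.04/√20) = -1.8525
df = n − 1 = 19
p-value = P(T ≤ -1.8525) ≈ 0.0398
Since p ≈ 0.0398 > α = 0.025, fail to reject H0; the data do not provide sufficient evidence against H0.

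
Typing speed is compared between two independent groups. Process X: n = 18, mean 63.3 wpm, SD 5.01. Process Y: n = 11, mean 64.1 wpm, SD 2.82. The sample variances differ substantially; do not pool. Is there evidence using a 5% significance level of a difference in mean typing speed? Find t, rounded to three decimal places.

Let group 1 = process X, group 2 = process Y. H0: μ_1 = μ_2; H1: μ_1 ≠ μ_2 (Welch's two-sample t-test, two-sided).
t = (x̄_1 − x̄_2)/√(s_1²/n_1 + s_2²/n_2) = (63.3 − 64.1)/√(5.01²/18 + 2.82²/11) = -0.550
Welch–Satterthwaite df ≈ 26.90
Two-sided p-value ≈ 0.587
Since p ≈ 0.587 > α = 0.05, fail to reject H0; the data do not provide sufficient evidence against H0.

-0.550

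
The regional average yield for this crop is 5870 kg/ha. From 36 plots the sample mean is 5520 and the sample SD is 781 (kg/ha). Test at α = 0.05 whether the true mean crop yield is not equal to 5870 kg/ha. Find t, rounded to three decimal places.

H0: μ = 5870; H1: μ ≠ 5870 (one-sample t-test, two-sided).
t = (x̄ − μ₀)/(s/√n) = (5520 − 5870)/(781/√36) = -2.689
df = n − 1 = 35
Two-sided p-value ≈ 0.011
Since p ≈ 0.011 < α = 0.05, reject H0; the evidence is statistically significant.

-2.689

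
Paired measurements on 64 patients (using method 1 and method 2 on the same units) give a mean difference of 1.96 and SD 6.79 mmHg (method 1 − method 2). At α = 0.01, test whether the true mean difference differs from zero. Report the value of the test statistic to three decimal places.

H0: μ_d = 0; H1: μ_d ≠ 0 (paired t-test on the differences, two-sided).
t = d̄/(s_d/√n) = 1.96/(6.79/√64) = 2.309
df = n − 1 = 63
Two-sided p-value ≈ 0.024
Since p ≈ 0.024 > α = 0.01, fail to reject H0; the evidence is not statistically significant.

2.309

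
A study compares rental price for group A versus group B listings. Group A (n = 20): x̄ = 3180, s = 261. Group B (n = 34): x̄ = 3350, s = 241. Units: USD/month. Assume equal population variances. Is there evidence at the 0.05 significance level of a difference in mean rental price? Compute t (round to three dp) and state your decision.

Let group 1 = group A, group 2 = group B. H0: μ_1 = μ_2; H1: μ_1 ≠ μ_2 (two-sample pooled-variance t-test, two-sided).
s_p² = [(20−1)·261² + (34−1)·241²]/(20+34−2) = 61749.5
t = (3180 − 3350)/√[61749.5·(1/20 + 1/34)] = -2.428
df = n₁ + n₂ − 2 = 52
Two-sided p-value ≈ 0.0187
Since p ≈ 0.0187 < α = 0.05, reject H0; the evidence is statistically significant.

t = -2.428; reject H0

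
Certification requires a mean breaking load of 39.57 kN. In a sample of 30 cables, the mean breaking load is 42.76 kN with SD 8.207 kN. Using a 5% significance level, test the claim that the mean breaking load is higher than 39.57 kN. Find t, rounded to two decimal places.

2.13

H0: μ = 39.57; H1: μ > 39.57 (one-sample t-test, right-tailed).
t = (x̄ − μ₀)/(s/√n) = (42.76 − 39.57)/(8.207/√30) = 2.13
df = n − 1 = 29
p-value = P(T ≥ 2.13) ≈ 0.021
Since p ≈ 0.021 < α = 0.05, reject H0; the evidence is statistically significant.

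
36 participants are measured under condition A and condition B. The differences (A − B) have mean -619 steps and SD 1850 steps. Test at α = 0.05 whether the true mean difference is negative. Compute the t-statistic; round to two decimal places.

-2.01

H0: μ_d = 0; H1: μ_d < 0 (paired t-test on the differences, left-tailed).
t = d̄/(s_d/√n) = -619/(1850/√36) = -2.01
df = n − 1 = 35
p-value = P(T ≤ -2.01) ≈ 0.0262
Since p ≈ 0.0262 < α = 0.05, reject H0; the evidence is statistically significant.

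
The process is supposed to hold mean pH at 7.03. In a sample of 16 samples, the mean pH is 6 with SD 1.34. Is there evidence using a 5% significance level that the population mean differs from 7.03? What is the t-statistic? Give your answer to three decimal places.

-3.075

H0: μ = 7.03; H1: μ ≠ 7.03 (one-sample t-test, two-sided).
t = (x̄ − μ₀)/(s/√n) = (6 − 7.03)/(1.34/√16) = -3.075
df = n − 1 = 15
Two-sided p-value ≈ 0.0077
Since p ≈ 0.0077 < α = 0.05, reject H0; the evidence is statistically significant.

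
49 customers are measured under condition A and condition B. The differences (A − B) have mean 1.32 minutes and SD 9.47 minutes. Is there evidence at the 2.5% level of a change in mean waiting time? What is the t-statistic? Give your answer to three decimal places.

H0: μ_d = 0; H1: μ_d ≠ 0 (paired t-test on the differences, two-sided).
t = d̄/(s_d/√n) = 1.32/(9.47/√49) = 0.976
df = n − 1 = 48
Two-sided p-value ≈ 0.334
Since p ≈ 0.334 > α = 0.025, fail to reject H0; the data do not provide sufficient evidence against H0.

0.976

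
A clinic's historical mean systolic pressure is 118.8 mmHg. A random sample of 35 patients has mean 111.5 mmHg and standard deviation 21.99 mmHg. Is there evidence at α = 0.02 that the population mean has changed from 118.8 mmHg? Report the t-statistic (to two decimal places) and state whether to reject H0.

H0: μ = 118.8; H1: μ ≠ 118.8 (one-sample t-test, two-sided).
t = (x̄ − μ₀)/(s/√n) = (111.5 − 118.8)/(21.99/√35) = -1.96
df = n − 1 = 34
Two-sided p-value ≈ 0.0578
Since p ≈ 0.0578 > α = 0.02, fail to reject H0; the evidence is not statistically significant.

t = -1.96; fail to reject H0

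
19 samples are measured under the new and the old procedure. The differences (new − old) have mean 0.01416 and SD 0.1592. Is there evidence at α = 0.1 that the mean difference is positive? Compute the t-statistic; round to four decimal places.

H0: μ_d = 0; H1: μ_d > 0 (paired t-test on the differences, right-tailed).
t = d̄/(s_d/√n) = 0.01416/(0.1592/√19) = 0.3877
df = n − 1 = 18
p-value = P(T ≥ 0.3877) ≈ 0.3514
Since p ≈ 0.3514 > α = 0.1, fail to reject H0; the evidence is not statistically significant.

0.3877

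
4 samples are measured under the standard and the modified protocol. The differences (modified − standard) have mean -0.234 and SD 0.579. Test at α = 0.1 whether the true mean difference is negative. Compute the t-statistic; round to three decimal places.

-0.808

H0: μ_d = 0; H1: μ_d < 0 (paired t-test on the differences, left-tailed).
t = d̄/(s_d/√n) = -0.234/(0.579/√4) = -0.808
df = n − 1 = 3
p-value = P(T ≤ -0.808) ≈ 0.2390
Since p ≈ 0.2390 > α = 0.1, fail to reject H0; the data do not provide sufficient evidence against H0.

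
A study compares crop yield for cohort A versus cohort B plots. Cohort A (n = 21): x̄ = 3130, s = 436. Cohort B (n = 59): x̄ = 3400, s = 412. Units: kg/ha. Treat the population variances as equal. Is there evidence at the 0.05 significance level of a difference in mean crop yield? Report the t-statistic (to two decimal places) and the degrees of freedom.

t = -2.54, df = 78

Let group 1 = cohort A, group 2 = cohort B. H0: μ_1 = μ_2; H1: μ_1 ≠ μ_2 (two-sample pooled-variance t-test, two-sided).
s_p² = [(21−1)·436² + (59−1)·412²]/(21+59−2) = 174962
t = (3130 − 3400)/√[174962·(1/21 + 1/59)] = -2.54
df = n₁ + n₂ − 2 = 78
Two-sided p-value ≈ 0.013
Since p ≈ 0.013 < α = 0.05, reject H0; the data support H1.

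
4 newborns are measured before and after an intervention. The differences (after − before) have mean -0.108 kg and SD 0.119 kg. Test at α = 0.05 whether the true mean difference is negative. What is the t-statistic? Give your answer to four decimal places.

H0: μ_d = 0; H1: μ_d < 0 (paired t-test on the differences, left-tailed).
t = d̄/(s_d/√n) = -0.108/(0.119/√4) = -1.8151
df = n − 1 = 3
p-value = P(T ≤ -1.8151) ≈ 0.084
Since p ≈ 0.084 > α = 0.05, fail to reject H0; the data do not provide sufficient evidence against H0.

-1.8151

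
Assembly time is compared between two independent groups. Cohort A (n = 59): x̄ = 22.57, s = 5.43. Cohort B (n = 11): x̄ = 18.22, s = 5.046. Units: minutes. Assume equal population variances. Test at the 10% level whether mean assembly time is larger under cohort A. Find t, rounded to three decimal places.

2.464

Let group 1 = cohort A, group 2 = cohort B. H0: μ_1 = μ_2; H1: μ_1 > μ_2 (two-sample pooled-variance t-test, right-tailed).
s_p² = [(59−1)·5.43² + (11−1)·5.046²]/(59+11−2) = 28.8933
t = (22.57 − 18.22)/√[28.8933·(1/59 + 1/11)] = 2.464
df = n₁ + n₂ − 2 = 68
p-value = P(T ≥ 2.464) ≈ 0.0081
Since p ≈ 0.0081 < α = 0.1, reject H0; the evidence is statistically significant.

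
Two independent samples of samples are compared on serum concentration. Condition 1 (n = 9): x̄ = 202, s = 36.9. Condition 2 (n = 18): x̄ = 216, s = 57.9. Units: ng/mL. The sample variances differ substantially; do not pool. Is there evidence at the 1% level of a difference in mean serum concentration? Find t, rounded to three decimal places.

Let group 1 = condition 1, group 2 = condition 2. H0: μ_1 = μ_2; H1: μ_1 ≠ μ_2 (Welch's two-sample t-test, two-sided).
t = (x̄_1 − x̄_2)/√(s_1²/n_1 + s_2²/n_2) = (202 − 216)/√(36.9²/9 + 57.9²/18) = -0.762
Welch–Satterthwaite df ≈ 23.24
Two-sided p-value ≈ 0.4537
Since p ≈ 0.4537 > α = 0.01, fail to reject H0; the evidence is not statistically significant.

-0.762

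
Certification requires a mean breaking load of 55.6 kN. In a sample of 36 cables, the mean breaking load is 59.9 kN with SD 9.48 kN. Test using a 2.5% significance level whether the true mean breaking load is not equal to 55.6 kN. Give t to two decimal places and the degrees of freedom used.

t = 2.72, df = 35

H0: μ = 55.6; H1: μ ≠ 55.6 (one-sample t-test, two-sided).
t = (x̄ − μ₀)/(s/√n) = (59.9 − 55.6)/(9.48/√36) = 2.72
df = n − 1 = 35
Two-sided p-value ≈ 0.0101
Since p ≈ 0.0101 < α = 0.025, reject H0; the data support H1.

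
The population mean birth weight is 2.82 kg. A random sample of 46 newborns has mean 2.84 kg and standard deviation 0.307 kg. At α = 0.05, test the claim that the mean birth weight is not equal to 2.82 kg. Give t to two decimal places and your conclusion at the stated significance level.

H0: μ = 2.82; H1: μ ≠ 2.82 (one-sample t-test, two-sided).
t = (x̄ − μ₀)/(s/√n) = (2.84 − 2.82)/(0.307/√46) = 0.44
df = n − 1 = 45
Two-sided p-value ≈ 0.6607
Since p ≈ 0.6607 > α = 0.05, fail to reject H0; the evidence is not statistically significant.

t = 0.44; fail to reject H0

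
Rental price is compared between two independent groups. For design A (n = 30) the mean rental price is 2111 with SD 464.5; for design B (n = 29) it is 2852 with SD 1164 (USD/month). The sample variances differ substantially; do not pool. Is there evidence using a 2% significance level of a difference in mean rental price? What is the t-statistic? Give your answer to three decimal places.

-3.191

Let group 1 = design A, group 2 = design B. H0: μ_1 = μ_2; H1: μ_1 ≠ μ_2 (Welch's two-sample t-test, two-sided).
t = (x̄_1 − x̄_2)/√(s_1²/n_1 + s_2²/n_2) = (2111 − 2852)/√(464.5²/30 + 1164²/29) = -3.191
Welch–Satterthwaite df ≈ 36.45
Two-sided p-value ≈ 0.003
Since p ≈ 0.003 < α = 0.02, reject H0; the evidence is statistically significant.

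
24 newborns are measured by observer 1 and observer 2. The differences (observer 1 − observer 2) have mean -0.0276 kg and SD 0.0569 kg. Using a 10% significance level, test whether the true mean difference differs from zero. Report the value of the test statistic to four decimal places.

H0: μ_d = 0; H1: μ_d ≠ 0 (paired t-test on the differences, two-sided).
t = d̄/(s_d/√n) = -0.0276/(0.0569/√24) = -2.3763
df = n − 1 = 23
Two-sided p-value ≈ 0.0262
Since p ≈ 0.0262 < α = 0.1, reject H0; the evidence is statistically significant.

-2.3763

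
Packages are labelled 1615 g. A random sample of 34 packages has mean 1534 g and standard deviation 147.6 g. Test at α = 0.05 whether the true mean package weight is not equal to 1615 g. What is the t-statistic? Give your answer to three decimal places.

-3.200

H0: μ = 1615; H1: μ ≠ 1615 (one-sample t-test, two-sided).
t = (x̄ − μ₀)/(s/√n) = (1534 − 1615)/(147.6/√34) = -3.200
df = n − 1 = 33
Two-sided p-value ≈ 0.0030
Since p ≈ 0.0030 < α = 0.05, reject H0; the evidence is statistically significant.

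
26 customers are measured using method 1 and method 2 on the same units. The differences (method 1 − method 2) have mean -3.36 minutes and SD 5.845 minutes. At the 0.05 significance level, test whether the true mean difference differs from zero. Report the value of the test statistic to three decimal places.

H0: μ_d = 0; H1: μ_d ≠ 0 (paired t-test on the differences, two-sided).
t = d̄/(s_d/√n) = -3.36/(5.845/√26) = -2.931
df = n − 1 = 25
Two-sided p-value ≈ 0.0071
Since p ≈ 0.0071 < α = 0.05, reject H0; the evidence is statistically significant.

-2.931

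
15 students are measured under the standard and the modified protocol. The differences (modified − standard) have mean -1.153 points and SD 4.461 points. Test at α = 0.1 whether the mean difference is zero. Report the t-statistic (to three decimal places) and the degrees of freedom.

H0: μ_d = 0; H1: μ_d ≠ 0 (paired t-test on the differences, two-sided).
t = d̄/(s_d/√n) = -1.153/(4.461/√15) = -1.001
df = n − 1 = 14
Two-sided p-value ≈ 0.334
Since p ≈ 0.334 > α = 0.1, fail to reject H0; the data do not provide sufficient evidence against H0.

t = -1.001, df = 14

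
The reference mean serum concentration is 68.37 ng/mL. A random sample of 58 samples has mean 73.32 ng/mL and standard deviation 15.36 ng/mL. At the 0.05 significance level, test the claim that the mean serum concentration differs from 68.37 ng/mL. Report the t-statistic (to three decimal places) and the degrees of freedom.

t = 2.454, df = 57

H0: μ = 68.37; H1: μ ≠ 68.37 (one-sample t-test, two-sided).
t = (x̄ − μ₀)/(s/√n) = (73.32 − 68.37)/(15.36/√58) = 2.454
df = n − 1 = 57
Two-sided p-value ≈ 0.0172
Since p ≈ 0.0172 < α = 0.05, reject H0; the evidence is statistically significant.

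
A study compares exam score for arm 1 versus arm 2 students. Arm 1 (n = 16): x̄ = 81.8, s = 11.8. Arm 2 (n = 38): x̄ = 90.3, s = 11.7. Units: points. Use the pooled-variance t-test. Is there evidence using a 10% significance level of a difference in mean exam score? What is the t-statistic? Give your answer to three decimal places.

-2.432

Let group 1 = arm 1, group 2 = arm 2. H0: μ_1 = μ_2; H1: μ_1 ≠ μ_2 (two-sample pooled-variance t-test, two-sided).
s_p² = [(16−1)·11.8² + (38−1)·11.7²]/(16+38−2) = 137.568
t = (81.8 − 90.3)/√[137.568·(1/16 + 1/38)] = -2.432
df = n₁ + n₂ − 2 = 52
Two-sided p-value ≈ 0.0185
Since p ≈ 0.0185 < α = 0.1, reject H0; the data support H1.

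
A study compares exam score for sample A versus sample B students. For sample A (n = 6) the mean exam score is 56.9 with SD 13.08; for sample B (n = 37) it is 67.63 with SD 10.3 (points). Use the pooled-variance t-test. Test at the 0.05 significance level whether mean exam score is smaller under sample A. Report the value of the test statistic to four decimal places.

Let group 1 = sample A, group 2 = sample B. H0: μ_1 = μ_2; H1: μ_1 < μ_2 (two-sample pooled-variance t-test, left-tailed).
s_p² = [(6−1)·13.08² + (37−1)·10.3²]/(6+37−2) = 114.016
t = (56.9 − 67.63)/√[114.016·(1/6 + 1/37)] = -2.2833
df = n₁ + n₂ − 2 = 41
p-value = P(T ≤ -2.2833) ≈ 0.014
Since p ≈ 0.014 < α = 0.05, reject H0; the evidence is statistically significant.

-2.2833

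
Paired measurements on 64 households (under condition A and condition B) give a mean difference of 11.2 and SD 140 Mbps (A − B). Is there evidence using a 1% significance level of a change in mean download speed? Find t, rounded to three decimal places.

0.640

H0: μ_d = 0; H1: μ_d ≠ 0 (paired t-test on the differences, two-sided).
t = d̄/(s_d/√n) = 11.2/(140/√64) = 0.640
df = n − 1 = 63
Two-sided p-value ≈ 0.5245
Since p ≈ 0.5245 > α = 0.01, fail to reject H0; the evidence is not statistically significant.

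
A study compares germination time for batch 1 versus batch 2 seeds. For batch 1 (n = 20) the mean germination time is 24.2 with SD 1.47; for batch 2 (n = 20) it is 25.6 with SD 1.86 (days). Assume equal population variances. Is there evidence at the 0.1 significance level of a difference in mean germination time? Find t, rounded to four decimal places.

Let group 1 = batch 1, group 2 = batch 2. H0: μ_1 = μ_2; H1: μ_1 ≠ μ_2 (two-sample pooled-variance t-test, two-sided).
s_p² = [(20−1)·1.47² + (20−1)·1.86²]/(20+20−2) = 2.81025
t = (24.2 − 25.6)/√[2.81025·(1/20 + 1/20)] = -2.6409
df = n₁ + n₂ − 2 = 38
Two-sided p-value ≈ 0.0119
Since p ≈ 0.0119 < α = 0.1, reject H0; the data support H1.

-2.6409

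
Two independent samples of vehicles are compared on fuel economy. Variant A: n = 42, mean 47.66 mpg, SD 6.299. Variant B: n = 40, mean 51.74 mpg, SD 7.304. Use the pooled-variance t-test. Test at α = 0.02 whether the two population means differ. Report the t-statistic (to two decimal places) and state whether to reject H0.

Let group 1 = variant A, group 2 = variant B. H0: μ_1 = μ_2; H1: μ_1 ≠ μ_2 (two-sample pooled-variance t-test, two-sided).
s_p² = [(42−1)·6.299² + (40−1)·7.304²]/(42+40−2) = 46.342
t = (47.66 − 51.74)/√[46.342·(1/42 + 1/40)] = -2.71
df = n₁ + n₂ − 2 = 80
Two-sided p-value ≈ 0.008
Since p ≈ 0.008 < α = 0.02, reject H0; the evidence is statistically significant.

t = -2.71; reject H0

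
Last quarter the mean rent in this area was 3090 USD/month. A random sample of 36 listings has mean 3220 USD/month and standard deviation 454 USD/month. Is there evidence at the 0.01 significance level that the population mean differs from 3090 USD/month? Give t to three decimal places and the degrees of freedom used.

t = 1.718, df = 35

H0: μ = 3090; H1: μ ≠ 3090 (one-sample t-test, two-sided).
t = (x̄ − μ₀)/(s/√n) = (3220 − 3090)/(454/√36) = 1.718
df = n − 1 = 35
Two-sided p-value ≈ 0.095
Since p ≈ 0.095 > α = 0.01, fail to reject H0; the evidence is not statistically significant.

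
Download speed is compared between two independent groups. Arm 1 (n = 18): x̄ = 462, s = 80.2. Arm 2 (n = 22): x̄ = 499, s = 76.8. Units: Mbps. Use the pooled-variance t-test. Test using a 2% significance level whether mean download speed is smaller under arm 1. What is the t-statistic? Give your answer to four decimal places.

-1.4861

Let group 1 = arm 1, group 2 = arm 2. H0: μ_1 = μ_2; H1: μ_1 < μ_2 (two-sample pooled-variance t-test, left-tailed).
s_p² = [(18−1)·80.2² + (22−1)·76.8²]/(18+22−2) = 6137.05
t = (462 − 499)/√[6137.05·(1/18 + 1/22)] = -1.4861
df = n₁ + n₂ − 2 = 38
p-value = P(T ≤ -1.4861) ≈ 0.073
Since p ≈ 0.073 > α = 0.02, fail to reject H0; the data do not provide sufficient evidence against H0.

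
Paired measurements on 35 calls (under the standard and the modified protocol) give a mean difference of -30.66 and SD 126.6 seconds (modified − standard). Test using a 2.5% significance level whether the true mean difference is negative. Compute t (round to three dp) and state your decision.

H0: μ_d = 0; H1: μ_d < 0 (paired t-test on the differences, left-tailed).
t = d̄/(s_d/√n) = -30.66/(126.6/√35) = -1.433
df = n − 1 = 34
p-value = P(T ≤ -1.433) ≈ 0.0805
Since p ≈ 0.0805 > α = 0.025, fail to reject H0; the data do not provide sufficient evidence against H0.

t = -1.433; fail to reject H0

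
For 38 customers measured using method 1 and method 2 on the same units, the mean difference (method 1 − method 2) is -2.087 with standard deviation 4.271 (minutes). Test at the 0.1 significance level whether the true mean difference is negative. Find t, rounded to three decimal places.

H0: μ_d = 0; H1: μ_d < 0 (paired t-test on the differences, left-tailed).
t = d̄/(s_d/√n) = -2.087/(4.271/√38) = -3.012
df = n − 1 = 37
p-value = P(T ≤ -3.012) ≈ 0.0023
Since p ≈ 0.0023 < α = 0.1, reject H0; the evidence is statistically significant.

-3.012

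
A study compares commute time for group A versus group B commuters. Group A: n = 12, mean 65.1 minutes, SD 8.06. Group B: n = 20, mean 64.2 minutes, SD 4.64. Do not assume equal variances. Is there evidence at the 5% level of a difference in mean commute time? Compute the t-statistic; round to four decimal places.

Let group 1 = group A, group 2 = group B. H0: μ_1 = μ_2; H1: μ_1 ≠ μ_2 (Welch's two-sample t-test, two-sided).
t = (x̄_1 − x̄_2)/√(s_1²/n_1 + s_2²/n_2) = (65.1 − 64.2)/√(8.06²/12 + 4.64²/20) = 0.3533
Welch–Satterthwaite df ≈ 15.46
Two-sided p-value ≈ 0.7287
Since p ≈ 0.7287 > α = 0.05, fail to reject H0; the evidence is not statistically significant.

0.3533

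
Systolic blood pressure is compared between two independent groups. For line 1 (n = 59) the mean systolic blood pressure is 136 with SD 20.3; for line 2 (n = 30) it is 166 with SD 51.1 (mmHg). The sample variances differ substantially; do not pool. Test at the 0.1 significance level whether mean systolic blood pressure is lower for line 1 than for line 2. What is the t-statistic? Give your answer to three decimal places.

-3.094

Let group 1 = line 1, group 2 = line 2. H0: μ_1 = μ_2; H1: μ_1 < μ_2 (Welch's two-sample t-test, left-tailed).
t = (x̄_1 − x̄_2)/√(s_1²/n_1 + s_2²/n_2) = (136 − 166)/√(20.3²/59 + 51.1²/30) = -3.094
Welch–Satterthwaite df ≈ 33.73
p-value = P(T ≤ -3.094) ≈ 0.002
Since p ≈ 0.002 < α = 0.1, reject H0; the data support H1.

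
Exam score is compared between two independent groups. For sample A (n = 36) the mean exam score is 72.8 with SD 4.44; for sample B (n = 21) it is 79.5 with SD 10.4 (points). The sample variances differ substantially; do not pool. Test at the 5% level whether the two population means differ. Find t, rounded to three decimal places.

-2.807

Let group 1 = sample A, group 2 = sample B. H0: μ_1 = μ_2; H1: μ_1 ≠ μ_2 (Welch's two-sample t-test, two-sided).
t = (x̄_1 − x̄_2)/√(s_1²/n_1 + s_2²/n_2) = (72.8 − 79.5)/√(4.44²/36 + 10.4²/21) = -2.807
Welch–Satterthwaite df ≈ 24.32
Two-sided p-value ≈ 0.010
Since p ≈ 0.010 < α = 0.05, reject H0; the evidence is statistically significant.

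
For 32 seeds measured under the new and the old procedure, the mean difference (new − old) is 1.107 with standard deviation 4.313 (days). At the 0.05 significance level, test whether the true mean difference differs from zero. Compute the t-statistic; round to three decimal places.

H0: μ_d = 0; H1: μ_d ≠ 0 (paired t-test on the differences, two-sided).
t = d̄/(s_d/√n) = 1.107/(4.313/√32) = 1.452
df = n − 1 = 31
Two-sided p-value ≈ 0.1566
Since p ≈ 0.1566 > α = 0.05, fail to reject H0; the evidence is not statistically significant.

1.452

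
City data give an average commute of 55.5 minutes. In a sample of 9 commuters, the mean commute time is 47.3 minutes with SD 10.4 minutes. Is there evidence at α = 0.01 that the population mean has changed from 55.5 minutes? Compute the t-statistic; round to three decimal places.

H0: μ = 55.5; H1: μ ≠ 55.5 (one-sample t-test, two-sided).
t = (x̄ − μ₀)/(s/√n) = (47.3 − 55.5)/(10.4/√9) = -2.365
df = n − 1 = 8
Two-sided p-value ≈ 0.0456
Since p ≈ 0.0456 > α = 0.01, fail to reject H0; the evidence is not statistically significant.

-2.365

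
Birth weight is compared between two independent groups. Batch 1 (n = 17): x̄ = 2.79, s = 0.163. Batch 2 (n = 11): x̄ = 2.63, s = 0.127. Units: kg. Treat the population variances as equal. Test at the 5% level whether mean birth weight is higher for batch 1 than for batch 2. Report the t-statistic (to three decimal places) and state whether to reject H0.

t = 2.753; reject H0

Let group 1 = batch 1, group 2 = batch 2. H0: μ_1 = μ_2; H1: μ_1 > μ_2 (two-sample pooled-variance t-test, right-tailed).
s_p² = [(17−1)·0.163² + (11−1)·0.127²]/(17+11−2) = 0.0225536
t = (2.79 − 2.63)/√[0.0225536·(1/17 + 1/11)] = 2.753
df = n₁ + n₂ − 2 = 26
p-value = P(T ≥ 2.753) ≈ 0.005
Since p ≈ 0.005 < α = 0.05, reject H0; the evidence is statistically significant.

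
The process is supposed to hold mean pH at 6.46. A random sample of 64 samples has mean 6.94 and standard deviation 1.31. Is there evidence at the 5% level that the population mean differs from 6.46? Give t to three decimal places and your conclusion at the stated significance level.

H0: μ = 6.46; H1: μ ≠ 6.46 (one-sample t-test, two-sided).
t = (x̄ − μ₀)/(s/√n) = (6.94 − 6.46)/(1.31/√64) = 2.931
df = n − 1 = 63
Two-sided p-value ≈ 0.0047
Since p ≈ 0.0047 < α = 0.05, reject H0; the data support H1.

t = 2.931; reject H0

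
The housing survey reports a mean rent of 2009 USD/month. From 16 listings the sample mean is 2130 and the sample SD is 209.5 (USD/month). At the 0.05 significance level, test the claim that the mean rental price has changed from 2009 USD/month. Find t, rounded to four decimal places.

2.3103

H0: μ = 2009; H1: μ ≠ 2009 (one-sample t-test, two-sided).
t = (x̄ − μ₀)/(s/√n) = (2130 − 2009)/(209.5/√16) = 2.3103
df = n − 1 = 15
Two-sided p-value ≈ 0.0355
Since p ≈ 0.0355 < α = 0.05, reject H0; the data support H1.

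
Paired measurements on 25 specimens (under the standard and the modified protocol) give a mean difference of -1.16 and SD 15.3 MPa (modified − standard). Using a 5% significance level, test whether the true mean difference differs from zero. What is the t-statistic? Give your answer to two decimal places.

H0: μ_d = 0; H1: μ_d ≠ 0 (paired t-test on the differences, two-sided).
t = d̄/(s_d/√n) = -1.16/(15.3/√25) = -0.38
df = n − 1 = 24
Two-sided p-value ≈ 0.708
Since p ≈ 0.708 > α = 0.05, fail to reject H0; the evidence is not statistically significant.

-0.38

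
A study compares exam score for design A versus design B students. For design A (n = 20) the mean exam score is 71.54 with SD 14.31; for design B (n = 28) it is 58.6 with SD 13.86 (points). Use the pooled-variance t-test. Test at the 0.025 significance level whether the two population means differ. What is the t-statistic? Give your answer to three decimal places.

Let group 1 = design A, group 2 = design B. H0: μ_1 = μ_2; H1: μ_1 ≠ μ_2 (two-sample pooled-variance t-test, two-sided).
s_p² = [(20−1)·14.31² + (28−1)·13.86²]/(20+28−2) = 197.336
t = (71.54 − 58.6)/√[197.336·(1/20 + 1/28)] = 3.146
df = n₁ + n₂ − 2 = 46
Two-sided p-value ≈ 0.003
Since p ≈ 0.003 < α = 0.025, reject H0; the data support H1.

3.146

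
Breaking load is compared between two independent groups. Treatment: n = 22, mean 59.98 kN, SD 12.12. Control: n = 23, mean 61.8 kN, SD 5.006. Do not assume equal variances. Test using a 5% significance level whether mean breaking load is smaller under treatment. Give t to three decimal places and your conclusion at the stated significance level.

t = -0.653; fail to reject H0

Let group 1 = treatment, group 2 = control. H0: μ_1 = μ_2; H1: μ_1 < μ_2 (Welch's two-sample t-test, left-tailed).
t = (x̄_1 − x̄_2)/√(s_1²/n_1 + s_2²/n_2) = (59.98 − 61.8)/√(12.12²/22 + 5.006²/23) = -0.653
Welch–Satterthwaite df ≈ 27.71
p-value = P(T ≤ -0.653) ≈ 0.260
Since p ≈ 0.260 > α = 0.05, fail to reject H0; the data do not provide sufficient evidence against H0.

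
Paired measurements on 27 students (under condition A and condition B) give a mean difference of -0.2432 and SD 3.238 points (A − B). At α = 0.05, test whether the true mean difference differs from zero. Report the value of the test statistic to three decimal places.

-0.390

H0: μ_d = 0; H1: μ_d ≠ 0 (paired t-test on the differences, two-sided).
t = d̄/(s_d/√n) = -0.2432/(3.238/√27) = -0.390
df = n − 1 = 26
Two-sided p-value ≈ 0.700
Since p ≈ 0.700 > α = 0.05, fail to reject H0; the data do not provide sufficient evidence against H0.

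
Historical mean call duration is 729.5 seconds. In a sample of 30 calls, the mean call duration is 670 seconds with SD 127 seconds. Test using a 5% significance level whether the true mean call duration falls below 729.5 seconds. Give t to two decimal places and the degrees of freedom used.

H0: μ = 729.5; H1: μ < 729.5 (one-sample t-test, left-tailed).
t = (x̄ − μ₀)/(s/√n) = (670 − 729.5)/(127/√30) = -2.57
df = n − 1 = 29
p-value = P(T ≤ -2.57) ≈ 0.008
Since p ≈ 0.008 < α = 0.05, reject H0; the evidence is statistically significant.

t = -2.57, df = 29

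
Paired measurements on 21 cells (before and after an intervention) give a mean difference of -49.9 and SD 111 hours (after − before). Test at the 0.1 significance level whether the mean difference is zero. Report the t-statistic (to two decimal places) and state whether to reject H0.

t = -2.06; reject H0

H0: μ_d = 0; H1: μ_d ≠ 0 (paired t-test on the differences, two-sided).
t = d̄/(s_d/√n) = -49.9/(111/√21) = -2.06
df = n − 1 = 20
Two-sided p-value ≈ 0.0526
Since p ≈ 0.0526 < α = 0.1, reject H0; the evidence is statistically significant.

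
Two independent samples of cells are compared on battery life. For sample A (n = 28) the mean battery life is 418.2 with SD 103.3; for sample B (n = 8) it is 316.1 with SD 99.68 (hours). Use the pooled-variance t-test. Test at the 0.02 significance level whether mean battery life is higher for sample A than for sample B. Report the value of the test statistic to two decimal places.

2.48

Let group 1 = sample A, group 2 = sample B. H0: μ_1 = μ_2; H1: μ_1 > μ_2 (two-sample pooled-variance t-test, right-tailed).
s_p² = [(28−1)·103.3² + (8−1)·99.68²]/(28+8−2) = 10519.6
t = (418.2 − 316.1)/√[10519.6·(1/28 + 1/8)] = 2.48
df = n₁ + n₂ − 2 = 34
p-value = P(T ≥ 2.48) ≈ 0.0091
Since p ≈ 0.0091 < α = 0.02, reject H0; the evidence is statistically significant.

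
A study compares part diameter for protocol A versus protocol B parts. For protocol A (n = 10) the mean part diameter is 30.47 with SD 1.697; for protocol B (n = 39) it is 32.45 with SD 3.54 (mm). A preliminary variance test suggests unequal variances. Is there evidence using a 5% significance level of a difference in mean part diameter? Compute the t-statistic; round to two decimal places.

-2.54

Let group 1 = protocol A, group 2 = protocol B. H0: μ_1 = μ_2; H1: μ_1 ≠ μ_2 (Welch's two-sample t-test, two-sided).
t = (x̄_1 − x̄_2)/√(s_1²/n_1 + s_2²/n_2) = (30.47 − 32.45)/√(1.697²/10 + 3.54²/39) = -2.54
Welch–Satterthwaite df ≈ 31.11
Two-sided p-value ≈ 0.0164
Since p ≈ 0.0164 < α = 0.05, reject H0; the data support H1.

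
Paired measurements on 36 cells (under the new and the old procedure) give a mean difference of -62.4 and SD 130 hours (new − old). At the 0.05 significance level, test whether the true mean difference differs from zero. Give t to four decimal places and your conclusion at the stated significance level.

t = -2.8800; reject H0

H0: μ_d = 0; H1: μ_d ≠ 0 (paired t-test on the differences, two-sided).
t = d̄/(s_d/√n) = -62.4/(130/√36) = -2.8800
df = n − 1 = 35
Two-sided p-value ≈ 0.007
Since p ≈ 0.007 < α = 0.05, reject H0; the evidence is statistically significant.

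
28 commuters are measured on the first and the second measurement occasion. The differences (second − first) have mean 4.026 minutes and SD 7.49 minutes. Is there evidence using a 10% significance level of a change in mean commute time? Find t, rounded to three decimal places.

2.844

H0: μ_d = 0; H1: μ_d ≠ 0 (paired t-test on the differences, two-sided).
t = d̄/(s_d/√n) = 4.026/(7.49/√28) = 2.844
df = n − 1 = 27
Two-sided p-value ≈ 0.008
Since p ≈ 0.008 < α = 0.1, reject H0; the evidence is statistically significant.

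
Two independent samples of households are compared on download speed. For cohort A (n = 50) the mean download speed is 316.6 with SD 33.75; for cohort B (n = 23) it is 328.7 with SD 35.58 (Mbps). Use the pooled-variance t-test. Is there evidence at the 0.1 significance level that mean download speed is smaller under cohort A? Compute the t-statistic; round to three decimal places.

-1.399

Let group 1 = cohort A, group 2 = cohort B. H0: μ_1 = μ_2; H1: μ_1 < μ_2 (two-sample pooled-variance t-test, left-tailed).
s_p² = [(50−1)·33.75² + (23−1)·35.58²]/(50+23−2) = 1178.38
t = (316.6 − 328.7)/√[1178.38·(1/50 + 1/23)] = -1.399
df = n₁ + n₂ − 2 = 71
p-value = P(T ≤ -1.399) ≈ 0.083
Since p ≈ 0.083 < α = 0.1, reject H0; the data support H1.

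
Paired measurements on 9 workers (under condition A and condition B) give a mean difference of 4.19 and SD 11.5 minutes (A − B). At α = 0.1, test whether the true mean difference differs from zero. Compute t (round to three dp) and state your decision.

H0: μ_d = 0; H1: μ_d ≠ 0 (paired t-test on the differences, two-sided).
t = d̄/(s_d/√n) = 4.19/(11.5/√9) = 1.093
df = n − 1 = 8
Two-sided p-value ≈ 0.306
Since p ≈ 0.306 > α = 0.1, fail to reject H0; the data do not provide sufficient evidence against H0.

t = 1.093; fail to reject H0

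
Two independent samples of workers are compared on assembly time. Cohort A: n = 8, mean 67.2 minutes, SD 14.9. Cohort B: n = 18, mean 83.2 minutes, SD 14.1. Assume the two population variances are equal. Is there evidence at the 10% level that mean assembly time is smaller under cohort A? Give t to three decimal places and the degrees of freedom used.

Let group 1 = cohort A, group 2 = cohort B. H0: μ_1 = μ_2; H1: μ_1 < μ_2 (two-sample pooled-variance t-test, left-tailed).
s_p² = [(8−1)·14.9² + (18−1)·14.1²]/(8+18−2) = 205.577
t = (67.2 − 83.2)/√[205.577·(1/8 + 1/18)] = -2.626
df = n₁ + n₂ − 2 = 24
p-value = P(T ≤ -2.626) ≈ 0.007
Since p ≈ 0.007 < α = 0.1, reject H0; the evidence is statistically significant.

t = -2.626, df = 24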